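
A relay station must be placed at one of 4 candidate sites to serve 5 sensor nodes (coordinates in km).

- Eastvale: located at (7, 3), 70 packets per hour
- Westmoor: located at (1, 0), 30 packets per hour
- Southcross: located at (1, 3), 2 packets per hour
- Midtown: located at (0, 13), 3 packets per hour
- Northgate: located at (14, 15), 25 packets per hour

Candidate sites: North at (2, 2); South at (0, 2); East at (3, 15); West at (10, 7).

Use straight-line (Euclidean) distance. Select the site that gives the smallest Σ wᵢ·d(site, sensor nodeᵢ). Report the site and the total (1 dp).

Total weighted distance at each candidate:
  North (2, 2): total = 902.7
  South (0, 2): total = 1075.5
  East (3, 15): total = 1649.6
  West (10, 7): total = 970.3
Minimum is at North with total 902.7 km.

North, total 902.7 km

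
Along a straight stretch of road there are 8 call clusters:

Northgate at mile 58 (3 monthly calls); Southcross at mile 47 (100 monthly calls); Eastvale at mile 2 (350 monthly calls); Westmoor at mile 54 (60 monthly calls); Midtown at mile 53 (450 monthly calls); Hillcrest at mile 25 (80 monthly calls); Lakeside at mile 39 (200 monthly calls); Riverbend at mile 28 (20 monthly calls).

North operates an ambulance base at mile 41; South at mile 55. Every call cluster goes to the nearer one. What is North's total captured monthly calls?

The indifferent point is the midpoint (41+55)/2 = 48; call clusters left of it (closer to North at 41) go to North, those right go to South.
  Eastvale at 2 (w=350) → North
  Hillcrest at 25 (w=80) → North
  Riverbend at 28 (w=20) → North
  Lakeside at 39 (w=200) → North
  Southcross at 47 (w=100) → North
  Midtown at 53 (w=450) → South
  Westmoor at 54 (w=60) → South
  Northgate at 58 (w=3) → South
North captures 750; South captures 513.

750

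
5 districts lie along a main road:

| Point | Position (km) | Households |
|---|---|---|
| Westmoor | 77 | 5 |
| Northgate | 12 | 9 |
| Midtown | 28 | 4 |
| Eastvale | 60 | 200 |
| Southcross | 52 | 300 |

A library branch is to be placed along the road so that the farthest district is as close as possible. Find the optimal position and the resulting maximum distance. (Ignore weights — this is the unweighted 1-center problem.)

location 44.5, max distance 32.5

The 1-center on a line is the midpoint of the two extreme points: leftmost at 12, rightmost at 77.
Optimal location = (12 + 77)/2 = 44.5; maximum distance = (77 − 12)/2 = 32.5.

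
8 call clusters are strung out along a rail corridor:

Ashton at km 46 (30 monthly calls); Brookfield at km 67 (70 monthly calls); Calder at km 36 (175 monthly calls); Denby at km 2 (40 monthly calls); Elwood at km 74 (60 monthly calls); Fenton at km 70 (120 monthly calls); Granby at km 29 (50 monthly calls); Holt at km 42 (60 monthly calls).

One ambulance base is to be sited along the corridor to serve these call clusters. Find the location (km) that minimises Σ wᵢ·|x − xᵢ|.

x = 42

For a sum of weighted absolute distances on a line, the optimum is the weighted median (not the mean). Total weight W = 605; half-weight = 302.5.
Sort by position and accumulate weight:
  km 2 (Denby, w=40) → cum 40
  km 29 (Granby, w=50) → cum 90
  km 36 (Calder, w=175) → cum 265
  km 42 (Holt, w=60) → cum 325  ≥ 302.5 → median here
  km 46 (Ashton, w=30) → cum 355
  km 67 (Brookfield, w=70) → cum 425
  km 70 (Fenton, w=120) → cum 545
  km 74 (Elwood, w=60) → cum 605
Optimal location: km 42.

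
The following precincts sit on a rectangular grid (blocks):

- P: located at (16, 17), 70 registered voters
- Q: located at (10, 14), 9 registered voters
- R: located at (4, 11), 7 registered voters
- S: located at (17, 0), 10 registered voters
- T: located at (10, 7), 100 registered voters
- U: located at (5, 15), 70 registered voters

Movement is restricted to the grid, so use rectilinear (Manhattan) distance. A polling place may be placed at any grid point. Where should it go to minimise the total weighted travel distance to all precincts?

Manhattan distance separates: Σwᵢ(|x−xᵢ|+|y−yᵢ|) = Σwᵢ|x−xᵢ| + Σwᵢ|y−yᵢ|, so x and y are optimised independently as 1-D weighted medians.
Total weight W = 266; half = 133.
x-coordinate, sorted with cumulative weight:
  x=4 (R, w=7) cum 7
  x=5 (U, w=70) cum 77
  x=10 (Q, w=9) cum 86
  x=10 (T, w=100) cum 186  ← median
  x=16 (P, w=70) cum 256
  x=17 (S, w=10) cum 266
⇒ x* = 10
y-coordinate, sorted with cumulative weight:
  y=0 (S, w=10) cum 10
  y=7 (T, w=100) cum 110
  y=11 (R, w=7) cum 117
  y=14 (Q, w=9) cum 126
  y=15 (U, w=70) cum 196  ← median
  y=17 (P, w=70) cum 266
⇒ y* = 15

(10, 15)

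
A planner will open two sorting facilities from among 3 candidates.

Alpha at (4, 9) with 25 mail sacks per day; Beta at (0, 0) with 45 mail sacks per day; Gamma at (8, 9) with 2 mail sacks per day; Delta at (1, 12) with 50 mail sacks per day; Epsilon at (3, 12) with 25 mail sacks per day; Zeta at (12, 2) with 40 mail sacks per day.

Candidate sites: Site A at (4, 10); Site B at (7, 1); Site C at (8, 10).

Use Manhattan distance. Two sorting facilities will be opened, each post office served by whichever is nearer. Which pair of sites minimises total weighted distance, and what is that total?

{Site A, Site B}, total 960

Evaluate every pair (each demand assigned to the nearer of the two):
  {Site A, Site B}: total = 960
  {Site B, Site C}: total = 1352
  {Site A, Site C}: total = 1462
Best pair: {Site A, Site B} with total 960.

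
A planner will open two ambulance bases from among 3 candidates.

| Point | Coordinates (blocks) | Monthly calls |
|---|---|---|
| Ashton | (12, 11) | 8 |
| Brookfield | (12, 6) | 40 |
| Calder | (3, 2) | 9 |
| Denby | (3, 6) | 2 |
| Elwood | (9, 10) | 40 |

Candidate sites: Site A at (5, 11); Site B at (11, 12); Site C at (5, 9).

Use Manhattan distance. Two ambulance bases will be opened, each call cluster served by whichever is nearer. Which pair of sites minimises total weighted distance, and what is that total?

Evaluate every pair (each demand assigned to the nearer of the two):
  {Site B, Site C}: total = 547
  {Site A, Site B}: total = 569
  {Site A, Site C}: total = 747
Best pair: {Site B, Site C} with total 547.

{Site B, Site C}, total 547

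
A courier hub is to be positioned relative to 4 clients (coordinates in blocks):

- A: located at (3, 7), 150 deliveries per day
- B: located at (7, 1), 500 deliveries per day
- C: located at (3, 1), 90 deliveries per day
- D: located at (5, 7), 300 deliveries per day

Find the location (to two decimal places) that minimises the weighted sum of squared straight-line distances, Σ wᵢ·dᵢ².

(5.50, 3.60)

The minimiser of Σwᵢ‖p−pᵢ‖² is the weighted centroid p* = (Σwᵢpᵢ)/(Σwᵢ).
Σwᵢ = 1040.
Σwᵢxᵢ = 150·3 + 500·7 + 90·3 + 300·5 = 5720.
Σwᵢyᵢ = 150·7 + 500·1 + 90·1 + 300·7 = 3740.
x* = 5720/1040 = 5.50, y* = 3740/1040 = 3.60.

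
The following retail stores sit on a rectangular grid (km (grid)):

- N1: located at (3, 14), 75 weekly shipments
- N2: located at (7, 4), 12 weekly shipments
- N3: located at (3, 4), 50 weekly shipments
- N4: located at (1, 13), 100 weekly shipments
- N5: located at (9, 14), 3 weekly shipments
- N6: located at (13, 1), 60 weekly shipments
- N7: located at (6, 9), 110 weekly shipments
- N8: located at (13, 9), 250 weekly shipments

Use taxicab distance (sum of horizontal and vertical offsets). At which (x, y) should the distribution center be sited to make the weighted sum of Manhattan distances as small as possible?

(6, 9)

Manhattan distance separates: Σwᵢ(|x−xᵢ|+|y−yᵢ|) = Σwᵢ|x−xᵢ| + Σwᵢ|y−yᵢ|, so x and y are optimised independently as 1-D weighted medians.
Total weight W = 660; half = 330.
x-coordinate, sorted with cumulative weight:
  x=1 (N4, w=100) cum 100
  x=3 (N1, w=75) cum 175
  x=3 (N3, w=50) cum 225
  x=6 (N7, w=110) cum 335  ← median
  x=7 (N2, w=12) cum 347
  x=9 (N5, w=3) cum 350
  x=13 (N6, w=60) cum 410
  x=13 (N8, w=250) cum 660
⇒ x* = 6
y-coordinate, sorted with cumulative weight:
  y=1 (N6, w=60) cum 60
  y=4 (N2, w=12) cum 72
  y=4 (N3, w=50) cum 122
  y=9 (N7, w=110) cum 232
  y=9 (N8, w=250) cum 482  ← median
  y=13 (N4, w=100) cum 582
  y=14 (N1, w=75) cum 657
  y=14 (N5, w=3) cum 660
⇒ y* = 9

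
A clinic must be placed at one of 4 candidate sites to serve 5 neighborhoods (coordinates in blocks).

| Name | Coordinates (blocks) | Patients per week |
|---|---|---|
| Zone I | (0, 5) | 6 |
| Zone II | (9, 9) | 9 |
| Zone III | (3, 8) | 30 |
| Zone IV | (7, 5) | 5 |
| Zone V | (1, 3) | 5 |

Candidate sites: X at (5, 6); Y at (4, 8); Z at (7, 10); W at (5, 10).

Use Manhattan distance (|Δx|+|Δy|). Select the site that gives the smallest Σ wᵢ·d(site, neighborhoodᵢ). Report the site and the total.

Y, total 196 blocks

Total weighted distance at each candidate:
  X (5, 6): total = 269
  Y (4, 8): total = 196
  Z (7, 10): total = 369
  W (5, 10): total = 315
Minimum is at Y with total 196 blocks.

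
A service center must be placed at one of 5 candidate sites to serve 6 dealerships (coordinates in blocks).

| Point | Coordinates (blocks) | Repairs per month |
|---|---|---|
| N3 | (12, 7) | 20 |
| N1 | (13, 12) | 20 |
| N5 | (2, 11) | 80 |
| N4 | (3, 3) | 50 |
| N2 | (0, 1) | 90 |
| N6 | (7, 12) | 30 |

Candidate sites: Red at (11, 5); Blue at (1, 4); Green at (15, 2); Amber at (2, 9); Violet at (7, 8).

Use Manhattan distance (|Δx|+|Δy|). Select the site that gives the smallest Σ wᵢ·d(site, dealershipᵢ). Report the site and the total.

Amber, total 2170 blocks

Total weighted distance at each candidate:
  Red (11, 5): total = 3620
  Blue (1, 4): total = 2250
  Green (15, 2): total = 4790
  Amber (2, 9): total = 2170
  Violet (7, 8): total = 2790
Minimum is at Amber with total 2170 blocks.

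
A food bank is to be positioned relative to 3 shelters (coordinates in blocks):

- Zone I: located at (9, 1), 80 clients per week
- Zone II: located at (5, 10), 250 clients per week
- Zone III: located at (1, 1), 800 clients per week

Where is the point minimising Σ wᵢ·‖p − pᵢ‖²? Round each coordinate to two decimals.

(2.45, 2.99)

The minimiser of Σwᵢ‖p−pᵢ‖² is the weighted centroid p* = (Σwᵢpᵢ)/(Σwᵢ).
Σwᵢ = 1130.
Σwᵢxᵢ = 80·9 + 250·5 + 800·1 = 2770.
Σwᵢyᵢ = 80·1 + 250·10 + 800·1 = 3380.
x* = 2770/1130 = 2.45, y* = 3380/1130 = 2.99.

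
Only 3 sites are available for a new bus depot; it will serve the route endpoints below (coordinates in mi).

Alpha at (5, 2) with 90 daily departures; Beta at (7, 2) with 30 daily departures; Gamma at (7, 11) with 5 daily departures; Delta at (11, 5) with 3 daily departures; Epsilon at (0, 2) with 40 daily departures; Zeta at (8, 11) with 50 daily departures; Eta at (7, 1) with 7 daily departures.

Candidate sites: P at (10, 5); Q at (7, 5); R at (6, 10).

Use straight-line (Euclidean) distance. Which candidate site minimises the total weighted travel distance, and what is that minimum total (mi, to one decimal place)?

Total weighted distance at each candidate:
  P (10, 5): total = 1457.4
  Q (7, 5): total = 1093.3
  R (6, 10): total = 1570.9
Minimum is at Q with total 1093.3 mi.

Q, total 1093.3 mi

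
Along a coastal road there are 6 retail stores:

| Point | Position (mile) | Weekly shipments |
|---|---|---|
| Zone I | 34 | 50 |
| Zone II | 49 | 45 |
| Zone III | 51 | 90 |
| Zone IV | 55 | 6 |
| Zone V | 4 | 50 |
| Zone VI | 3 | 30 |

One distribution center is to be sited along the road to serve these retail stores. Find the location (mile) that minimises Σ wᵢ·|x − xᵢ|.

For a sum of weighted absolute distances on a line, the optimum is the weighted median (not the mean). Total weight W = 271; half-weight = 135.5.
Sort by position and accumulate weight:
  mile 3 (Zone VI, w=30) → cum 30
  mile 4 (Zone V, w=50) → cum 80
  mile 34 (Zone I, w=50) → cum 130
  mile 49 (Zone II, w=45) → cum 175  ≥ 135.5 → median here
  mile 51 (Zone III, w=90) → cum 265
  mile 55 (Zone IV, w=6) → cum 271
Optimal location: mile 49.

x = 49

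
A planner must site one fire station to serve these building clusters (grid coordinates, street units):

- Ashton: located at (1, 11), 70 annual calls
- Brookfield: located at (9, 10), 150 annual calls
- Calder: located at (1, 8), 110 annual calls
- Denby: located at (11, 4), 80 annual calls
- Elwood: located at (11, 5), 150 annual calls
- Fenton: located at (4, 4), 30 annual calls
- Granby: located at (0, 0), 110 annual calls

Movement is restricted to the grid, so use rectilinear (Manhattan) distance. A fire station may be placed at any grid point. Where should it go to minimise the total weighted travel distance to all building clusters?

(9, 5)

Manhattan distance separates: Σwᵢ(|x−xᵢ|+|y−yᵢ|) = Σwᵢ|x−xᵢ| + Σwᵢ|y−yᵢ|, so x and y are optimised independently as 1-D weighted medians.
Total weight W = 700; half = 350.
x-coordinate, sorted with cumulative weight:
  x=0 (Granby, w=110) cum 110
  x=1 (Ashton, w=70) cum 180
  x=1 (Calder, w=110) cum 290
  x=4 (Fenton, w=30) cum 320
  x=9 (Brookfield, w=150) cum 470  ← median
  x=11 (Denby, w=80) cum 550
  x=11 (Elwood, w=150) cum 700
⇒ x* = 9
y-coordinate, sorted with cumulative weight:
  y=0 (Granby, w=110) cum 110
  y=4 (Denby, w=80) cum 190
  y=4 (Fenton, w=30) cum 220
  y=5 (Elwood, w=150) cum 370  ← median
  y=8 (Calder, w=110) cum 480
  y=10 (Brookfield, w=150) cum 630
  y=11 (Ashton, w=70) cum 700
⇒ y* = 5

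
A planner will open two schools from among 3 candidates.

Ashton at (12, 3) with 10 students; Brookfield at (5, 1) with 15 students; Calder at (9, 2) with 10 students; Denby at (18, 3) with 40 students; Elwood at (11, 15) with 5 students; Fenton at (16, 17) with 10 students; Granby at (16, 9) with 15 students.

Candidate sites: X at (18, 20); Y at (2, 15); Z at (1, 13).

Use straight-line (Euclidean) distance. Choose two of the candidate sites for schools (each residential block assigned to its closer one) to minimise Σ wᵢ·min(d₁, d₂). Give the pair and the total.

{X, Z}, total 1401.2

Evaluate every pair (each demand assigned to the nearer of the two):
  {X, Z}: total = 1401.2
  {X, Y}: total = 1445.4
  {Y, Z}: total = 1678.2
Best pair: {X, Z} with total 1401.2.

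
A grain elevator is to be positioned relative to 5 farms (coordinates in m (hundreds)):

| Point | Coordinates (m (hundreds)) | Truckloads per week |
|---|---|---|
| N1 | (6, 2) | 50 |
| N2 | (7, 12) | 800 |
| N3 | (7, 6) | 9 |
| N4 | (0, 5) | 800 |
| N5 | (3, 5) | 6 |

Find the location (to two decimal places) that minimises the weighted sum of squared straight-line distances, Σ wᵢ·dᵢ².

(3.59, 8.28)

The minimiser of Σwᵢ‖p−pᵢ‖² is the weighted centroid p* = (Σwᵢpᵢ)/(Σwᵢ).
Σwᵢ = 1665.
Σwᵢxᵢ = 50·6 + 800·7 + 9·7 + 800·0 + 6·3 = 5981.
Σwᵢyᵢ = 50·2 + 800·12 + 9·6 + 800·5 + 6·5 = 13784.
x* = 5981/1665 = 3.59, y* = 13784/1665 = 8.28.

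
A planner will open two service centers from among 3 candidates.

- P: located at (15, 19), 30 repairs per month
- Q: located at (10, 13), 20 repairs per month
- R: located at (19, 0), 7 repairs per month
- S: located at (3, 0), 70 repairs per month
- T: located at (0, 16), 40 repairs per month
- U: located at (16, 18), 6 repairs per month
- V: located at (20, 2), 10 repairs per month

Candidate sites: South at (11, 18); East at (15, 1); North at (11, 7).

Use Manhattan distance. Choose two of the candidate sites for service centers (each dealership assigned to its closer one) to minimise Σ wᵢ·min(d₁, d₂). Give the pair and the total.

Evaluate every pair (each demand assigned to the nearer of the two):
  {South, East}: total = 1825
  {South, North}: total = 2115
  {East, North}: total = 2521
Best pair: {South, East} with total 1825.

{South, East}, total 1825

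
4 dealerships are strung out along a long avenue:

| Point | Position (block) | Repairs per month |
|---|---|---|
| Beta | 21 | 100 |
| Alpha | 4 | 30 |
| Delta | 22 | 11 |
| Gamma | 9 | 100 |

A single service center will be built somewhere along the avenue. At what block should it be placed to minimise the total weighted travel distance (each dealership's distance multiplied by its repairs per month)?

For a sum of weighted absolute distances on a line, the optimum is the weighted median (not the mean). Total weight W = 241; half-weight = 120.5.
Sort by position and accumulate weight:
  block 4 (Alpha, w=30) → cum 30
  block 9 (Gamma, w=100) → cum 130  ≥ 120.5 → median here
  block 21 (Beta, w=100) → cum 230
  block 22 (Delta, w=11) → cum 241
Optimal location: block 9.

x = 9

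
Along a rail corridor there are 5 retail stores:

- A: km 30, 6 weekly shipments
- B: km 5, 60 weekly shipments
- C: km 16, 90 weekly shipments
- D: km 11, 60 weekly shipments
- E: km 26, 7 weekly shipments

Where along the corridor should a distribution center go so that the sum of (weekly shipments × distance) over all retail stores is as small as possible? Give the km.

x = 11

For a sum of weighted absolute distances on a line, the optimum is the weighted median (not the mean). Total weight W = 223; half-weight = 111.5.
Sort by position and accumulate weight:
  km 5 (B, w=60) → cum 60
  km 11 (D, w=60) → cum 120  ≥ 111.5 → median here
  km 16 (C, w=90) → cum 210
  km 26 (E, w=7) → cum 217
  km 30 (A, w=6) → cum 223
Optimal location: km 11.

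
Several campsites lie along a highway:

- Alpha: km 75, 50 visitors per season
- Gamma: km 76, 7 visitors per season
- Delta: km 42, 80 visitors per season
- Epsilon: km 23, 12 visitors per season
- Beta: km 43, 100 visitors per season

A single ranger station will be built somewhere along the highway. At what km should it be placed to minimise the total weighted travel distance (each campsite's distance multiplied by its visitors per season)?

x = 43

For a sum of weighted absolute distances on a line, the optimum is the weighted median (not the mean). Total weight W = 249; half-weight = 124.5.
Sort by position and accumulate weight:
  km 23 (Epsilon, w=12) → cum 12
  km 42 (Delta, w=80) → cum 92
  km 43 (Beta, w=100) → cum 192  ≥ 124.5 → median here
  km 75 (Alpha, w=50) → cum 242
  km 76 (Gamma, w=7) → cum 249
Optimal location: km 43.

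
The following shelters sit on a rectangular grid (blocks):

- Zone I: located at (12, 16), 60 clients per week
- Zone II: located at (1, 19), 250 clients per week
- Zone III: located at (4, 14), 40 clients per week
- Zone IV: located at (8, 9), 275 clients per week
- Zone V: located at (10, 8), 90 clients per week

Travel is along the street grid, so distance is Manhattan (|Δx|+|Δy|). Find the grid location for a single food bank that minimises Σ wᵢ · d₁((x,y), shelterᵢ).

(8, 9)

Manhattan distance separates: Σwᵢ(|x−xᵢ|+|y−yᵢ|) = Σwᵢ|x−xᵢ| + Σwᵢ|y−yᵢ|, so x and y are optimised independently as 1-D weighted medians.
Total weight W = 715; half = 357.5.
x-coordinate, sorted with cumulative weight:
  x=1 (Zone II, w=250) cum 250
  x=4 (Zone III, w=40) cum 290
  x=8 (Zone IV, w=275) cum 565  ← median
  x=10 (Zone V, w=90) cum 655
  x=12 (Zone I, w=60) cum 715
⇒ x* = 8
y-coordinate, sorted with cumulative weight:
  y=8 (Zone V, w=90) cum 90
  y=9 (Zone IV, w=275) cum 365  ← median
  y=14 (Zone III, w=40) cum 405
  y=16 (Zone I, w=60) cum 465
  y=19 (Zone II, w=250) cum 715
⇒ y* = 9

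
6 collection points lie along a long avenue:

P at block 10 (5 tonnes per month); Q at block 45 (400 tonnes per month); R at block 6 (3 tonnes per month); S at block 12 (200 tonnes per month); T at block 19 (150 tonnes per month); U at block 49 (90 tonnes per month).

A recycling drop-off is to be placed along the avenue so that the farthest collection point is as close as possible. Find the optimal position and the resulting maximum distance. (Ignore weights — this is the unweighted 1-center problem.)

The 1-center on a line is the midpoint of the two extreme points: leftmost at 6, rightmost at 49.
Optimal location = (6 + 49)/2 = 27.5; maximum distance = (49 − 6)/2 = 21.5.

location 27.5, max distance 21.5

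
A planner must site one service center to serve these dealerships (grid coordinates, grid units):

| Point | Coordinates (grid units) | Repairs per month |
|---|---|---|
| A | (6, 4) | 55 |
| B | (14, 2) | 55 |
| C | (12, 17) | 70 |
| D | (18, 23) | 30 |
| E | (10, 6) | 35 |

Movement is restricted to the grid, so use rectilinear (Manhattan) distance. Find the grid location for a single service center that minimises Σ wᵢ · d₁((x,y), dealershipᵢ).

(12, 6)

Manhattan distance separates: Σwᵢ(|x−xᵢ|+|y−yᵢ|) = Σwᵢ|x−xᵢ| + Σwᵢ|y−yᵢ|, so x and y are optimised independently as 1-D weighted medians.
Total weight W = 245; half = 122.5.
x-coordinate, sorted with cumulative weight:
  x=6 (A, w=55) cum 55
  x=10 (E, w=35) cum 90
  x=12 (C, w=70) cum 160  ← median
  x=14 (B, w=55) cum 215
  x=18 (D, w=30) cum 245
⇒ x* = 12
y-coordinate, sorted with cumulative weight:
  y=2 (B, w=55) cum 55
  y=4 (A, w=55) cum 110
  y=6 (E, w=35) cum 145  ← median
  y=17 (C, w=70) cum 215
  y=23 (D, w=30) cum 245
⇒ y* = 6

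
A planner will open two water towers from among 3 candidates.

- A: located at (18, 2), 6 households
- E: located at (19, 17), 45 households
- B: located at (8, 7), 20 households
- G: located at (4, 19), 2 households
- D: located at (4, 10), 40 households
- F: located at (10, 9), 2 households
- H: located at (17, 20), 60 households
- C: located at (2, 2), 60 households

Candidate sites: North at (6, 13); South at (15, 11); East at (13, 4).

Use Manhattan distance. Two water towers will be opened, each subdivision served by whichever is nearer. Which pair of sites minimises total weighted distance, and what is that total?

{North, South}, total 2472

Evaluate every pair (each demand assigned to the nearer of the two):
  {North, South}: total = 2472
  {South, East}: total = 2624
  {North, East}: total = 3059
Best pair: {North, South} with total 2472.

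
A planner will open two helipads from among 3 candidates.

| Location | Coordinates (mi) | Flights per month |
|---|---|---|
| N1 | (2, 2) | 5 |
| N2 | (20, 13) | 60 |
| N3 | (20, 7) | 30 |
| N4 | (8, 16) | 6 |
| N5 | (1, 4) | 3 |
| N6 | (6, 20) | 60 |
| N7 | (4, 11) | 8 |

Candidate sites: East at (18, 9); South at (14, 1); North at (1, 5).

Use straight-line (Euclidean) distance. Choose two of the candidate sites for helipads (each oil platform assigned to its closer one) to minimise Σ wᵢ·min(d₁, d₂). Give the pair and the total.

Evaluate every pair (each demand assigned to the nearer of the two):
  {East, North}: total = 1447.6
  {East, South}: total = 1616.5
  {South, North}: total = 2158.9
Best pair: {East, North} with total 1447.6.

{East, North}, total 1447.6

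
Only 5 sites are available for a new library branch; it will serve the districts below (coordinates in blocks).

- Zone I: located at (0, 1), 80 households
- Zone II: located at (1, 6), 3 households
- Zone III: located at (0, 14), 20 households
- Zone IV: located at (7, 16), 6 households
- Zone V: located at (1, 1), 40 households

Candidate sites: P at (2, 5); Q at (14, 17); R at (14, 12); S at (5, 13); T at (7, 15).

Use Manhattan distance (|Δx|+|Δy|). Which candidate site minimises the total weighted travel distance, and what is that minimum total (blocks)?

Total weighted distance at each candidate:
  P (2, 5): total = 1002
  Q (14, 17): total = 4020
  R (14, 12): total = 3403
  S (5, 13): total = 2183
  T (7, 15): total = 2691
Minimum is at P with total 1002 blocks.

P, total 1002 blocks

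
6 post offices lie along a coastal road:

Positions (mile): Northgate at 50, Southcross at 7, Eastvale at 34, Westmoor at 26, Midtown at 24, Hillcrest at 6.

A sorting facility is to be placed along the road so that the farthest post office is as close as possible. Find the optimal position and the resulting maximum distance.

location 28, max distance 22

The 1-center on a line is the midpoint of the two extreme points: leftmost at 6, rightmost at 50.
Optimal location = (6 + 50)/2 = 28; maximum distance = (50 − 6)/2 = 22.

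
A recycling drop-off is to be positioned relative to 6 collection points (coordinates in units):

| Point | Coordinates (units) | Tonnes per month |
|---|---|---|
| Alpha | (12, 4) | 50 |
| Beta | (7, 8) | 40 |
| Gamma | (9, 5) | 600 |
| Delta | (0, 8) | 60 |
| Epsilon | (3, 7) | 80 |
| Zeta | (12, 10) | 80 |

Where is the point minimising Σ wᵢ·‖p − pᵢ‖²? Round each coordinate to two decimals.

The minimiser of Σwᵢ‖p−pᵢ‖² is the weighted centroid p* = (Σwᵢpᵢ)/(Σwᵢ).
Σwᵢ = 910.
Σwᵢxᵢ = 50·12 + 40·7 + 600·9 + 60·0 + 80·3 + 80·12 = 7480.
Σwᵢyᵢ = 50·4 + 40·8 + 600·5 + 60·8 + 80·7 + 80·10 = 5360.
x* = 7480/910 = 8.22, y* = 5360/910 = 5.89.

(8.22, 5.89)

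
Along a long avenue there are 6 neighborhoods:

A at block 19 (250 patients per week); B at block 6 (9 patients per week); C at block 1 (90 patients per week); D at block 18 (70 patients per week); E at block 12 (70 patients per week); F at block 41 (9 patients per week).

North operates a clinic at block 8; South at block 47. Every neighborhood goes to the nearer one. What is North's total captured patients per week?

489

The indifferent point is the midpoint (8+47)/2 = 27.5; neighborhoods left of it (closer to North at 8) go to North, those right go to South.
  C at 1 (w=90) → North
  B at 6 (w=9) → North
  E at 12 (w=70) → North
  D at 18 (w=70) → North
  A at 19 (w=250) → North
  F at 41 (w=9) → South
North captures 489; South captures 9.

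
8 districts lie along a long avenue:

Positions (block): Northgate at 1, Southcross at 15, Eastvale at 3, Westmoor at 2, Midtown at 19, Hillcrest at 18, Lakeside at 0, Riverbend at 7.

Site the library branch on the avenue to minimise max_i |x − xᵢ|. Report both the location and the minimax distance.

The 1-center on a line is the midpoint of the two extreme points: leftmost at 0, rightmost at 19.
Optimal location = (0 + 19)/2 = 9.5; maximum distance = (19 − 0)/2 = 9.5.

location 9.5, max distance 9.5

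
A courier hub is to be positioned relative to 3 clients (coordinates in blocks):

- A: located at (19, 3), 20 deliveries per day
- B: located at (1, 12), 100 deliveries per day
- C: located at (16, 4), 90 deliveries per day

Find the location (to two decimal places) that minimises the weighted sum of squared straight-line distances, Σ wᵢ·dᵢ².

The minimiser of Σwᵢ‖p−pᵢ‖² is the weighted centroid p* = (Σwᵢpᵢ)/(Σwᵢ).
Σwᵢ = 210.
Σwᵢxᵢ = 20·19 + 100·1 + 90·16 = 1920.
Σwᵢyᵢ = 20·3 + 100·12 + 90·4 = 1620.
x* = 1920/210 = 9.14, y* = 1620/210 = 7.71.

(9.14, 7.71)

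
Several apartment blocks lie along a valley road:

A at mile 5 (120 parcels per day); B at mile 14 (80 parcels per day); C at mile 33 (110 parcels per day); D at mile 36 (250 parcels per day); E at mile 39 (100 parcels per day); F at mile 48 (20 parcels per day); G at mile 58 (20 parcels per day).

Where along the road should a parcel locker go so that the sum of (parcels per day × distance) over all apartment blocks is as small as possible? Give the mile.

For a sum of weighted absolute distances on a line, the optimum is the weighted median (not the mean). Total weight W = 700; half-weight = 350.
Sort by position and accumulate weight:
  mile 5 (A, w=120) → cum 120
  mile 14 (B, w=80) → cum 200
  mile 33 (C, w=110) → cum 310
  mile 36 (D, w=250) → cum 560  ≥ 350 → median here
  mile 39 (E, w=100) → cum 660
  mile 48 (F, w=20) → cum 680
  mile 58 (G, w=20) → cum 700
Optimal location: mile 36.

x = 36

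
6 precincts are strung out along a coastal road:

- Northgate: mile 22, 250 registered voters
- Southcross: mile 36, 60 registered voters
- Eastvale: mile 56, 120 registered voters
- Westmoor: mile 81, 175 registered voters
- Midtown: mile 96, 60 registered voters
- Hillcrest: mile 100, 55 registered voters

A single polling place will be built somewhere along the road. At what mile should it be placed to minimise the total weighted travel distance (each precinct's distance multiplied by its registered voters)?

x = 56

For a sum of weighted absolute distances on a line, the optimum is the weighted median (not the mean). Total weight W = 720; half-weight = 360.
Sort by position and accumulate weight:
  mile 22 (Northgate, w=250) → cum 250
  mile 36 (Southcross, w=60) → cum 310
  mile 56 (Eastvale, w=120) → cum 430  ≥ 360 → median here
  mile 81 (Westmoor, w=175) → cum 605
  mile 96 (Midtown, w=60) → cum 665
  mile 100 (Hillcrest, w=55) → cum 720
Optimal location: mile 56.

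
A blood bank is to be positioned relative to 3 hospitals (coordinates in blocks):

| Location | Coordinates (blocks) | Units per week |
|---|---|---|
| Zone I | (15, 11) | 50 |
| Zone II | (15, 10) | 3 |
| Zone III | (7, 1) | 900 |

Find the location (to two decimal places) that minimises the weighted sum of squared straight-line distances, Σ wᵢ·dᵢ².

(7.44, 1.55)

The minimiser of Σwᵢ‖p−pᵢ‖² is the weighted centroid p* = (Σwᵢpᵢ)/(Σwᵢ).
Σwᵢ = 953.
Σwᵢxᵢ = 50·15 + 3·15 + 900·7 = 7095.
Σwᵢyᵢ = 50·11 + 3·10 + 900·1 = 1480.
x* = 7095/953 = 7.44, y* = 1480/953 = 1.55.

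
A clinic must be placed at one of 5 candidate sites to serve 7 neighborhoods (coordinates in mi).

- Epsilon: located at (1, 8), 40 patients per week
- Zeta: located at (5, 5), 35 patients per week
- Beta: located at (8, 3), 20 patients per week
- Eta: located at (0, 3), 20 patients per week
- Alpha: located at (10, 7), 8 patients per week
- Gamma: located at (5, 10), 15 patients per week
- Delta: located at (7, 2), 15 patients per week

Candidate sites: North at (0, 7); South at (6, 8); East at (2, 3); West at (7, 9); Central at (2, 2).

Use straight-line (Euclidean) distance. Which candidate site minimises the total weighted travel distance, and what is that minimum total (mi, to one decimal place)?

South, total 732.4 mi

Total weighted distance at each candidate:
  North (0, 7): total = 800.4
  South (6, 8): total = 732.4
  East (2, 3): total = 752.4
  West (7, 9): total = 873.3
  Central (2, 2): total = 836.8
Minimum is at South with total 732.4 mi.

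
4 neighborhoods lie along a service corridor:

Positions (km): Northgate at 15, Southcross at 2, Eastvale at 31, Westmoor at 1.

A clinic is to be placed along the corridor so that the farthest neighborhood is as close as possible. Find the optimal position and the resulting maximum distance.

The 1-center on a line is the midpoint of the two extreme points: leftmost at 1, rightmost at 31.
Optimal location = (1 + 31)/2 = 16; maximum distance = (31 − 1)/2 = 15.

location 16, max distance 15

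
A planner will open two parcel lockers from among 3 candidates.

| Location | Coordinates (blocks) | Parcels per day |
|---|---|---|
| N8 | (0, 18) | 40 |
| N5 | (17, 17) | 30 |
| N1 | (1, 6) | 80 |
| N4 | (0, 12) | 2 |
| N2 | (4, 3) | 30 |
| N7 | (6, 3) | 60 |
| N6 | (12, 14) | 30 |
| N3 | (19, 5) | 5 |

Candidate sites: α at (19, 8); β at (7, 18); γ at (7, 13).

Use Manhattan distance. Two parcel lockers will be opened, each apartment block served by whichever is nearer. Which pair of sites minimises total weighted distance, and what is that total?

Evaluate every pair (each demand assigned to the nearer of the two):
  {β, γ}: total = 2996
  {α, γ}: total = 3111
  {α, β}: total = 3861
Best pair: {β, γ} with total 2996.

{β, γ}, total 2996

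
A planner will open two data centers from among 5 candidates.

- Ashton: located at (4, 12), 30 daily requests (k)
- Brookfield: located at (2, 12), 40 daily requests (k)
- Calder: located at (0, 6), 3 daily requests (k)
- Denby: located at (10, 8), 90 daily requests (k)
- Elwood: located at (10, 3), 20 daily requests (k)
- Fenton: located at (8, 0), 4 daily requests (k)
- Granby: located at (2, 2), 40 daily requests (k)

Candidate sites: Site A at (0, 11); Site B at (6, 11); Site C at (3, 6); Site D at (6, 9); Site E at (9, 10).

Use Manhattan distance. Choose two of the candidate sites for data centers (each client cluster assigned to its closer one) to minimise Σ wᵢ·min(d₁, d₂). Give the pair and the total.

Evaluate every pair (each demand assigned to the nearer of the two):
  {Site C, Site E}: total = 1173
  {Site A, Site E}: total = 1199
  {Site B, Site E}: total = 1317
  {Site C, Site D}: total = 1333
  {Site D, Site E}: total = 1371
  {Site B, Site C}: total = 1373
  {Site A, Site D}: total = 1419
  {Site B, Site D}: total = 1451
  {Site A, Site C}: total = 1533
  {Site A, Site B}: total = 1587
Best pair: {Site C, Site E} with total 1173.

{Site C, Site E}, total 1173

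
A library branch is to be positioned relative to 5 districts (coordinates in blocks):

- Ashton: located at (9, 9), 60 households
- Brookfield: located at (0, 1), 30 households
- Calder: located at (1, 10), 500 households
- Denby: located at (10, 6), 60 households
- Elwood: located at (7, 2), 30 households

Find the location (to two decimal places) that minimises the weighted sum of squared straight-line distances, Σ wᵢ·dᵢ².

The minimiser of Σwᵢ‖p−pᵢ‖² is the weighted centroid p* = (Σwᵢpᵢ)/(Σwᵢ).
Σwᵢ = 680.
Σwᵢxᵢ = 60·9 + 30·0 + 500·1 + 60·10 + 30·7 = 1850.
Σwᵢyᵢ = 60·9 + 30·1 + 500·10 + 60·6 + 30·2 = 5990.
x* = 1850/680 = 2.72, y* = 5990/680 = 8.81.

(2.72, 8.81)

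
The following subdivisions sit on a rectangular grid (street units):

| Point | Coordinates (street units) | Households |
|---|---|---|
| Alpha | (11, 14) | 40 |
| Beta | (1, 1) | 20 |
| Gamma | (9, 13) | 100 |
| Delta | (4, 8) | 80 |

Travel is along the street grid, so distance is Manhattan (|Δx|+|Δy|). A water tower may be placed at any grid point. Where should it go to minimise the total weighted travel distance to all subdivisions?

Manhattan distance separates: Σwᵢ(|x−xᵢ|+|y−yᵢ|) = Σwᵢ|x−xᵢ| + Σwᵢ|y−yᵢ|, so x and y are optimised independently as 1-D weighted medians.
Total weight W = 240; half = 120.
x-coordinate, sorted with cumulative weight:
  x=1 (Beta, w=20) cum 20
  x=4 (Delta, w=80) cum 100
  x=9 (Gamma, w=100) cum 200  ← median
  x=11 (Alpha, w=40) cum 240
⇒ x* = 9
y-coordinate, sorted with cumulative weight:
  y=1 (Beta, w=20) cum 20
  y=8 (Delta, w=80) cum 100
  y=13 (Gamma, w=100) cum 200  ← median
  y=14 (Alpha, w=40) cum 240
⇒ y* = 13

(9, 13)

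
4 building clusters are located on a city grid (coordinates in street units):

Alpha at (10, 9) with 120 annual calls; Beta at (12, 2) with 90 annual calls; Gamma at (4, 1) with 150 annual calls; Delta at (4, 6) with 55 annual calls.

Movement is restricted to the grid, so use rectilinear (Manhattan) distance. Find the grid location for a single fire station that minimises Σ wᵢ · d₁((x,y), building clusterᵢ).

Manhattan distance separates: Σwᵢ(|x−xᵢ|+|y−yᵢ|) = Σwᵢ|x−xᵢ| + Σwᵢ|y−yᵢ|, so x and y are optimised independently as 1-D weighted medians.
Total weight W = 415; half = 207.5.
x-coordinate, sorted with cumulative weight:
  x=4 (Gamma, w=150) cum 150
  x=4 (Delta, w=55) cum 205
  x=10 (Alpha, w=120) cum 325  ← median
  x=12 (Beta, w=90) cum 415
⇒ x* = 10
y-coordinate, sorted with cumulative weight:
  y=1 (Gamma, w=150) cum 150
  y=2 (Beta, w=90) cum 240  ← median
  y=6 (Delta, w=55) cum 295
  y=9 (Alpha, w=120) cum 415
⇒ y* = 2

(10, 2)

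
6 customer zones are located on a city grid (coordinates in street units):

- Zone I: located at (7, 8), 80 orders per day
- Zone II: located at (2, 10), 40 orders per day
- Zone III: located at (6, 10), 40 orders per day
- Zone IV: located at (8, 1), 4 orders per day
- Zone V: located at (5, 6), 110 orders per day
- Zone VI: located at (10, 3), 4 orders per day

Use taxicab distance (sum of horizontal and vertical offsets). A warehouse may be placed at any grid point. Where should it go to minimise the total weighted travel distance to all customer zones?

(5, 8)

Manhattan distance separates: Σwᵢ(|x−xᵢ|+|y−yᵢ|) = Σwᵢ|x−xᵢ| + Σwᵢ|y−yᵢ|, so x and y are optimised independently as 1-D weighted medians.
Total weight W = 278; half = 139.
x-coordinate, sorted with cumulative weight:
  x=2 (Zone II, w=40) cum 40
  x=5 (Zone V, w=110) cum 150  ← median
  x=6 (Zone III, w=40) cum 190
  x=7 (Zone I, w=80) cum 270
  x=8 (Zone IV, w=4) cum 274
  x=10 (Zone VI, w=4) cum 278
⇒ x* = 5
y-coordinate, sorted with cumulative weight:
  y=1 (Zone IV, w=4) cum 4
  y=3 (Zone VI, w=4) cum 8
  y=6 (Zone V, w=110) cum 118
  y=8 (Zone I, w=80) cum 198  ← median
  y=10 (Zone II, w=40) cum 238
  y=10 (Zone III, w=40) cum 278
⇒ y* = 8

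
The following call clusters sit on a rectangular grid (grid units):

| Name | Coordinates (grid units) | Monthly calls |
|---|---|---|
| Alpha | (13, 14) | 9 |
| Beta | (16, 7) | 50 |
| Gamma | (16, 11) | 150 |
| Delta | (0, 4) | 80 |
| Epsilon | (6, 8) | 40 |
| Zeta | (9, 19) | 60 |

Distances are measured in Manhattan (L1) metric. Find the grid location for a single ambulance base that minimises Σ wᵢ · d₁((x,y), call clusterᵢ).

(16, 11)

Manhattan distance separates: Σwᵢ(|x−xᵢ|+|y−yᵢ|) = Σwᵢ|x−xᵢ| + Σwᵢ|y−yᵢ|, so x and y are optimised independently as 1-D weighted medians.
Total weight W = 389; half = 194.5.
x-coordinate, sorted with cumulative weight:
  x=0 (Delta, w=80) cum 80
  x=6 (Epsilon, w=40) cum 120
  x=9 (Zeta, w=60) cum 180
  x=13 (Alpha, w=9) cum 189
  x=16 (Beta, w=50) cum 239  ← median
  x=16 (Gamma, w=150) cum 389
⇒ x* = 16
y-coordinate, sorted with cumulative weight:
  y=4 (Delta, w=80) cum 80
  y=7 (Beta, w=50) cum 130
  y=8 (Epsilon, w=40) cum 170
  y=11 (Gamma, w=150) cum 320  ← median
  y=14 (Alpha, w=9) cum 329
  y=19 (Zeta, w=60) cum 389
⇒ y* = 11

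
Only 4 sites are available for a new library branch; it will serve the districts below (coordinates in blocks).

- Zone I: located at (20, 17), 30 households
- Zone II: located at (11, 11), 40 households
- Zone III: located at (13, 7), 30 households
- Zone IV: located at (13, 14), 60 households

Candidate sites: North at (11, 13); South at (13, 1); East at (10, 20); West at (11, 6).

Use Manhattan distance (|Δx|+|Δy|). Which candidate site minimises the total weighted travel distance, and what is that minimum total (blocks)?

Total weighted distance at each candidate:
  North (11, 13): total = 890
  South (13, 1): total = 2130
  East (10, 20): total = 1810
  West (11, 6): total = 1490
Minimum is at North with total 890 blocks.

North, total 890 blocks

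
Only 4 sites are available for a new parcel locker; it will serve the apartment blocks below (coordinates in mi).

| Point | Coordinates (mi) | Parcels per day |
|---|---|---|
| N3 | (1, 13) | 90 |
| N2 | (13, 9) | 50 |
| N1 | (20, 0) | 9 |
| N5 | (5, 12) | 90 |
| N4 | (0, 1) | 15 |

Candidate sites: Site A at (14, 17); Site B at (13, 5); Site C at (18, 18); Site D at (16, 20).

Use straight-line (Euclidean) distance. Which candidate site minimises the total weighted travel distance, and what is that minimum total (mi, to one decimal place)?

Site B, total 2736.2 mi

Total weighted distance at each candidate:
  Site A (14, 17): total = 3035.0
  Site B (13, 5): total = 2736.2
  Site C (18, 18): total = 3932.6
  Site D (16, 20): total = 3840.1
Minimum is at Site B with total 2736.2 mi.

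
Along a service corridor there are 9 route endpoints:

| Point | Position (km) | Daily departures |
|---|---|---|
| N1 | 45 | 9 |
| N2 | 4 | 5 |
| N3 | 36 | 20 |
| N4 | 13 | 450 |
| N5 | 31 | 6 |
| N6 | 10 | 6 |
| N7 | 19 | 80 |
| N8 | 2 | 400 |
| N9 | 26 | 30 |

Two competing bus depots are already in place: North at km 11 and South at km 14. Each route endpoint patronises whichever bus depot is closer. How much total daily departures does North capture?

The indifferent point is the midpoint (11+14)/2 = 12.5; route endpoints left of it (closer to North at 11) go to North, those right go to South.
  N8 at 2 (w=400) → North
  N2 at 4 (w=5) → North
  N6 at 10 (w=6) → North
  N4 at 13 (w=450) → South
  N7 at 19 (w=80) → South
  N9 at 26 (w=30) → South
  N5 at 31 (w=6) → South
  N3 at 36 (w=20) → South
  N1 at 45 (w=9) → South
North captures 411; South captures 595.

411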